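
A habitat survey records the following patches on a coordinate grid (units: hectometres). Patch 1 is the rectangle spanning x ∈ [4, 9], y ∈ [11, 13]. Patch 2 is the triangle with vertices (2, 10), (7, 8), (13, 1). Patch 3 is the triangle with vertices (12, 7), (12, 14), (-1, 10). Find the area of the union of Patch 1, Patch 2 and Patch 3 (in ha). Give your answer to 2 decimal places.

By inclusion–exclusion:
Individual areas: |Patch 1| = 10, |Patch 2| = 11.5, |Patch 3| = 45.5.
|Patch 1∩Patch 2| = 0.
|Patch 1∩Patch 3| = 6.5288.
|Patch 2∩Patch 3| = 1.0081.
|Patch 1∩Patch 2∩Patch 3| = 0.
|Patch 1 ∪ Patch 2 ∪ Patch 3| = 67 − 7.537 + 0 = 59.46.

59.46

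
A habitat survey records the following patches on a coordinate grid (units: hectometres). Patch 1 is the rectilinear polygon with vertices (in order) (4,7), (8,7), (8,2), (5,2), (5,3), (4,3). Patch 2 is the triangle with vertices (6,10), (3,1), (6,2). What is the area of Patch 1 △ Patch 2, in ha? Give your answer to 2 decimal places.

16.00

|Patch 1| = 19, |Patch 2| = 12, |Patch 1∩Patch 2| = 7.5.
|Patch 1 △ Patch 2| = |Patch 1| + |Patch 2| − 2·|Patch 1∩Patch 2| = 19 + 12 − 15 = 16.00.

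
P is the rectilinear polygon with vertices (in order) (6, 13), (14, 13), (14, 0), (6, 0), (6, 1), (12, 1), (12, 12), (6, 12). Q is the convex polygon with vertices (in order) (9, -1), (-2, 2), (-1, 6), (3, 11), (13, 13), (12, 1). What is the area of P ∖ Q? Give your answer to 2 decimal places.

|P| = 38, |P∩Q| = 12.75.
|P ∖ Q| = |P| − |P∩Q| = 38 − 12.75 = 25.25.

25.25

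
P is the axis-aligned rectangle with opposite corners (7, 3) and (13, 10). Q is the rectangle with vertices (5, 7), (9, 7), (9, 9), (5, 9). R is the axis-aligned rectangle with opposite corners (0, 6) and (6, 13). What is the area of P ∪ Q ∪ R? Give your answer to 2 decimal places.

86.00

By inclusion–exclusion:
Individual areas: |P| = 42, |Q| = 8, |R| = 42.
|P∩Q|: x∈[7,9], y∈[7,9] → 2·2 = 4.
|P∩R| = 0 (no overlap).
|Q∩R|: x∈[5,6], y∈[7,9] → 1·2 = 2.
|P∩Q∩R| = 0.
|P ∪ Q ∪ R| = 92 − 6 + 0 = 86.00.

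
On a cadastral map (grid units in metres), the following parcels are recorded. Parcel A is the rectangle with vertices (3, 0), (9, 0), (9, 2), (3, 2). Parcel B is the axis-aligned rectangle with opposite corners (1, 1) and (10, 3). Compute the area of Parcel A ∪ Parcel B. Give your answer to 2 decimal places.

24.00

By inclusion–exclusion:
Individual areas: |Parcel A| = 12, |Parcel B| = 18.
|Parcel A∩Parcel B|: x∈[3,9], y∈[1,2] → 6·1 = 6.
|Parcel A ∪ Parcel B| = 30 − 6 = 24.00.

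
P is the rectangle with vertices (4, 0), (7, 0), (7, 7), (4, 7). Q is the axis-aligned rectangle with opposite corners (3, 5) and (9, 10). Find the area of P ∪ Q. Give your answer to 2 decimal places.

45.00

By inclusion–exclusion:
Individual areas: |P| = 21, |Q| = 30.
|P∩Q|: x∈[4,7], y∈[5,7] → 3·2 = 6.
|P ∪ Q| = 51 − 6 = 45.00.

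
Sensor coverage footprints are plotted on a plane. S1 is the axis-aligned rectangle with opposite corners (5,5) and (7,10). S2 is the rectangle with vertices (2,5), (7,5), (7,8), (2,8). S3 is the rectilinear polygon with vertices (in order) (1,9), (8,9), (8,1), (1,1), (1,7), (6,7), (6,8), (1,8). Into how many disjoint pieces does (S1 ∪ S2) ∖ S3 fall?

(S1 ∪ S2) ∖ S3 splits into 2 disjoint pieces (area 4, area 2).

2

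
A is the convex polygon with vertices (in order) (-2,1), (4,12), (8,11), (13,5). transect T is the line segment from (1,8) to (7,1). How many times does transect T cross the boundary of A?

The segment meets the boundary at (5.326,2.953), (1.5,7.417).

2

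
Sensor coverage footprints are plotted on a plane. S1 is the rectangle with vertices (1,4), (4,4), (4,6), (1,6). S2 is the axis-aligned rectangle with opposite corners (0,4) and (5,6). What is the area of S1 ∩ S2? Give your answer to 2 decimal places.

|S1∩S2|: x∈[1,4], y∈[4,6] → 3·2 = 6.

6.00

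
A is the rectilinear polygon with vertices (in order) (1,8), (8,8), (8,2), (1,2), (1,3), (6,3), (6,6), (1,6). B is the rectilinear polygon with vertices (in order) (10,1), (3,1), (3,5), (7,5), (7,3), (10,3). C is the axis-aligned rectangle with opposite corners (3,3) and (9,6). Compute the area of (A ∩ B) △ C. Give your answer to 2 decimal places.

21.00

|A ∩ B| = 7.
|(A ∩ B) ∩ C| = 2.
|(A ∩ B) △ C| = 7 + 18 − 4 = 21.00.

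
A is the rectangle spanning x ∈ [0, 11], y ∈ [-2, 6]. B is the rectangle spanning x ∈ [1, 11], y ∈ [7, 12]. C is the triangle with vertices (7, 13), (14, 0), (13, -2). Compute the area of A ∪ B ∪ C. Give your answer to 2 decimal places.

By inclusion–exclusion:
Individual areas: |A| = 88, |B| = 50, |C| = 13.5.
|A∩B| = 0 (no overlap).
|A∩C| = 1.7505.
|B∩C| = 2.4231.
|A∩B∩C| = 0.
|A ∪ B ∪ C| = 151.5 − 4.1736 + 0 = 147.33.

147.33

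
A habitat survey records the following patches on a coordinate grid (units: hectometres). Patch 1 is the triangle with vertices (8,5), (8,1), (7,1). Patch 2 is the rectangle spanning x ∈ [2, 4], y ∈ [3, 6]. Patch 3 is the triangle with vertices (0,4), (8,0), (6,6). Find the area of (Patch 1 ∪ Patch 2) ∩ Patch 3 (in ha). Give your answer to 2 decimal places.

|Patch 1 ∪ Patch 2| = 8.
|(Patch 1 ∪ Patch 2) ∩ Patch 3| = 4.38.

4.38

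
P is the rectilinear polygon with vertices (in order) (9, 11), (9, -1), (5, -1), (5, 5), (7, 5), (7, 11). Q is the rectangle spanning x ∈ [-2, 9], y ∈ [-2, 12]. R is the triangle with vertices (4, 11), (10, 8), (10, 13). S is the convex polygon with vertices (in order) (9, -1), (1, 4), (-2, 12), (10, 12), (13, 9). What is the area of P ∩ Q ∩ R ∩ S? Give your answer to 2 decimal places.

4.00

The intersection is the polygon with vertices (9,11), (9,8.5), (7,9.5), (7,11).
By the shoelace formula its area is 4.00.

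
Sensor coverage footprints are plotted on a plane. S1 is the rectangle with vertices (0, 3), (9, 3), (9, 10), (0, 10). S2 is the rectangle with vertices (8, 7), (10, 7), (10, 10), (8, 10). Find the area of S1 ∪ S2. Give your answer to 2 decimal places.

By inclusion–exclusion:
Individual areas: |S1| = 63, |S2| = 6.
|S1∩S2|: x∈[8,9], y∈[7,10] → 1·3 = 3.
|S1 ∪ S2| = 69 − 3 = 66.00.

66.00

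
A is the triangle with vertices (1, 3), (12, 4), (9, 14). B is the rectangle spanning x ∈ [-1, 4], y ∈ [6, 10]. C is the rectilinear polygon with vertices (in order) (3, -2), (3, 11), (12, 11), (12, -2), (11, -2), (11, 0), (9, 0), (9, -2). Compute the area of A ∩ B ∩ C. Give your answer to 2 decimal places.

The intersection is the polygon with vertices (4,6), (3.182,6), (4,7.125).
By the shoelace formula its area is 0.46.

0.46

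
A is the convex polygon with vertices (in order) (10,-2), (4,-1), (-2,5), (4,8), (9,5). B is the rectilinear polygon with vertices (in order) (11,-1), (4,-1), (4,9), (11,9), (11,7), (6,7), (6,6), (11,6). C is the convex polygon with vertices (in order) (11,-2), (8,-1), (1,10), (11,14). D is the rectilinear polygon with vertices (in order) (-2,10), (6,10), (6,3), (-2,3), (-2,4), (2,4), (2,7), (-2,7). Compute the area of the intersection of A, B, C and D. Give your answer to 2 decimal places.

7.14

The intersection is the polygon with vertices (4,5.286), (4,8), (6,6.8), (6,6), (6,3), (5.455,3).
By the shoelace formula its area is 7.14.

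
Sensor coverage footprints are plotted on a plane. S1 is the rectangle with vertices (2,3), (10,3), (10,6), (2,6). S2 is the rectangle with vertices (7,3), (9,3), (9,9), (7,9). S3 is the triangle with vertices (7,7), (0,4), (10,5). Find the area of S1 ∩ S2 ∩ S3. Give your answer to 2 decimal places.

The intersection is the polygon with vertices (9,4.9), (7,4.7), (7,6), (8.5,6), (9,5.667).
By the shoelace formula its area is 2.32.

2.32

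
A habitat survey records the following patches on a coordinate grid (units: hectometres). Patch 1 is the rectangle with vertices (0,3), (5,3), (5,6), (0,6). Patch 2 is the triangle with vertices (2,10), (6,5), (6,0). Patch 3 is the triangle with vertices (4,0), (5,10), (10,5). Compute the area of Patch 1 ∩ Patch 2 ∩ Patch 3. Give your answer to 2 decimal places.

The intersection is the polygon with vertices (5,3), (4.8,3), (4.4,4), (4.6,6), (5,6).
By the shoelace formula its area is 1.40.

1.40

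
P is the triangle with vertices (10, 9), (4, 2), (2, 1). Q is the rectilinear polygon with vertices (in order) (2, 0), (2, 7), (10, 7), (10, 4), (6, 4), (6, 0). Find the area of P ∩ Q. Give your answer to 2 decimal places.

3.71

The intersection is the polygon with vertices (4,2), (2,1), (8,7), (8.286,7).
By the shoelace formula its area is 3.71.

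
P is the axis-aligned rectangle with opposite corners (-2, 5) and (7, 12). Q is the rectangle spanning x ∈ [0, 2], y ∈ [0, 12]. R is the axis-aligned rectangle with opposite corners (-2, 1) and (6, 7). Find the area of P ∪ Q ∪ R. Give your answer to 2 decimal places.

By inclusion–exclusion:
Individual areas: |P| = 63, |Q| = 24, |R| = 48.
|P∩Q|: x∈[0,2], y∈[5,12] → 2·7 = 14.
|P∩R|: x∈[-2,6], y∈[5,7] → 8·2 = 16.
|Q∩R|: x∈[0,2], y∈[1,7] → 2·6 = 12.
|P∩Q∩R| = 4.
|P ∪ Q ∪ R| = 135 − 42 + 4 = 97.00.

97.00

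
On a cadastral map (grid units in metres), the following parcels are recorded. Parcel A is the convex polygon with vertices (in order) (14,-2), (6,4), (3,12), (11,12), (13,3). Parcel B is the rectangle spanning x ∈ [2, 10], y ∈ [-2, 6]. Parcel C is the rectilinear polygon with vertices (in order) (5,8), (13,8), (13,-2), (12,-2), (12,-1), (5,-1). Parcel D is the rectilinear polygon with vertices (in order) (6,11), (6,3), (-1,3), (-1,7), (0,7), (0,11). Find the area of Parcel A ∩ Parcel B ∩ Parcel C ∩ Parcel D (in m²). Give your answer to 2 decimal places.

The intersection is the polygon with vertices (6,6), (6,4), (5.25,6).
By the shoelace formula its area is 0.75.

0.75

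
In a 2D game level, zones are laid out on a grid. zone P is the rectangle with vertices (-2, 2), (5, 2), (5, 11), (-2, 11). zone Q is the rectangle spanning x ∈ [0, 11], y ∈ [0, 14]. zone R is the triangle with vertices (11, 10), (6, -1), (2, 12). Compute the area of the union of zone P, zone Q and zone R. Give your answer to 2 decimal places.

172.38

By inclusion–exclusion:
Individual areas: |zone P| = 63, |zone Q| = 154, |zone R| = 54.5.
|zone P∩zone Q|: x∈[0,5], y∈[2,11] → 5·9 = 45.
|zone P∩zone R| = 11.7788.
|zone Q∩zone R| = 54.1189.
|zone P∩zone Q∩zone R| = 11.7788.
|zone P ∪ zone Q ∪ zone R| = 271.5 − 110.8977 + 11.7788 = 172.38.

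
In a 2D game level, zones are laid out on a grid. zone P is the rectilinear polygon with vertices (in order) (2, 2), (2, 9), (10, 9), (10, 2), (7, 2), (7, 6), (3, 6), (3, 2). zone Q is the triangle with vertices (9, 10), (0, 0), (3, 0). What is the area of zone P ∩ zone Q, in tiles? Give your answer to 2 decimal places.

3.03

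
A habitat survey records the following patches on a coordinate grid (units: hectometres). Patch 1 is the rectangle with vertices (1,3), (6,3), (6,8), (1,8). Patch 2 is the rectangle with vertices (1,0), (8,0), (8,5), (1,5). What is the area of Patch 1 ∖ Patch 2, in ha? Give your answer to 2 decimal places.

15.00

|Patch 1∩Patch 2|: x∈[1,6], y∈[3,5] → 5·2 = 10.
|Patch 1| = 25.
|Patch 1 ∖ Patch 2| = |Patch 1| − |Patch 1∩Patch 2| = 25 − 10 = 15.00.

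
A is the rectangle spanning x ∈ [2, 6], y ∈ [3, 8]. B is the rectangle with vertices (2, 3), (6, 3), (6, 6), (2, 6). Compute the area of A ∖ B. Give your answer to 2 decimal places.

8.00

|A∩B|: x∈[2,6], y∈[3,6] → 4·3 = 12.
|A| = 20.
|A ∖ B| = |A| − |A∩B| = 20 − 12 = 8.00.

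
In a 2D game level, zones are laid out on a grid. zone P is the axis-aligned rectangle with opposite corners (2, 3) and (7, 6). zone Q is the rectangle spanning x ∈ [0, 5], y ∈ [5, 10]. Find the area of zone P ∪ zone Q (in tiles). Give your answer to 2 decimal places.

37.00

By inclusion–exclusion:
Individual areas: |zone P| = 15, |zone Q| = 25.
|zone P∩zone Q|: x∈[2,5], y∈[5,6] → 3·1 = 3.
|zone P ∪ zone Q| = 40 − 3 = 37.00.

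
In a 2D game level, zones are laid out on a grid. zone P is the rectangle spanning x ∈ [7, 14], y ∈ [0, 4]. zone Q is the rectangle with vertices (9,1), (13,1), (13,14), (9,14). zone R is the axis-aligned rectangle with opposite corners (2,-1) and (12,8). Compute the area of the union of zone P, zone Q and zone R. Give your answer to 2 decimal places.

By inclusion–exclusion:
Individual areas: |zone P| = 28, |zone Q| = 52, |zone R| = 90.
|zone P∩zone Q|: x∈[9,13], y∈[1,4] → 4·3 = 12.
|zone P∩zone R|: x∈[7,12], y∈[0,4] → 5·4 = 20.
|zone Q∩zone R|: x∈[9,12], y∈[1,8] → 3·7 = 21.
|zone P∩zone Q∩zone R| = 9.
|zone P ∪ zone Q ∪ zone R| = 170 − 53 + 9 = 126.00.

126.00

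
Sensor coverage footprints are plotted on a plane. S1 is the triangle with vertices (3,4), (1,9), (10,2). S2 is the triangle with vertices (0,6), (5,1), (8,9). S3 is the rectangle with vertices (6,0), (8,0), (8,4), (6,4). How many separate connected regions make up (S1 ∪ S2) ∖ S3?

2

(S1 ∪ S2) ∖ S3 splits into 2 disjoint pieces (area 29.8276, area 0.9841).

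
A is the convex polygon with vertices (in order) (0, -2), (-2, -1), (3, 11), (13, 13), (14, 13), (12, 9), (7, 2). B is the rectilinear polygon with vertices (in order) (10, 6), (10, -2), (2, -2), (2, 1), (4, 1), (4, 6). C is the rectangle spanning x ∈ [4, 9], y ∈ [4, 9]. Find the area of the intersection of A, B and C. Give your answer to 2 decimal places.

The intersection is the polygon with vertices (4,6), (9,6), (9,4.8), (8.429,4), (4,4).
By the shoelace formula its area is 9.77.

9.77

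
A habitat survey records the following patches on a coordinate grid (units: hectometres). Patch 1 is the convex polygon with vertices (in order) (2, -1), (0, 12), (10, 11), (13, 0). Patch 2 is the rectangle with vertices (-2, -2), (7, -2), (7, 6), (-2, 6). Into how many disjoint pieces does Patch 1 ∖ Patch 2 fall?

Patch 1 ∖ Patch 2 is a single connected region.

1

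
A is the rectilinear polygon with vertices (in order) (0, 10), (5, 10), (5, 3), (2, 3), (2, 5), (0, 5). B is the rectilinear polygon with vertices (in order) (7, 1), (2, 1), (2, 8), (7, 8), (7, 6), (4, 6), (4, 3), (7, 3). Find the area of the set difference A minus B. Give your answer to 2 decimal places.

|A| = 31, |A∩B| = 12.
|A ∖ B| = |A| − |A∩B| = 31 − 12 = 19.00.

19.00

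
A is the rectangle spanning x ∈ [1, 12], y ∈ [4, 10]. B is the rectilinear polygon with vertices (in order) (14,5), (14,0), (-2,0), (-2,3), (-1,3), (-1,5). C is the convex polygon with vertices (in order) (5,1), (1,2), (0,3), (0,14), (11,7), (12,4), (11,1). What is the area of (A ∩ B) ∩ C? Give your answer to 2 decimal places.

The region (A ∩ B) ∩ C is the polygon with vertices (1,4), (1,5), (11.667,5), (12,4).
By the shoelace formula its area is 10.83.

10.83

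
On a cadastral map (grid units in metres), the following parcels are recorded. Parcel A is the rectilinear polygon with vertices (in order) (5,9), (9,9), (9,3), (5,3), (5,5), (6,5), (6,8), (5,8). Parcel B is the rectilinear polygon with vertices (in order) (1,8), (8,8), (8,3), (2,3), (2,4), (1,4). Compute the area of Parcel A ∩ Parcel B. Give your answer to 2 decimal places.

12.00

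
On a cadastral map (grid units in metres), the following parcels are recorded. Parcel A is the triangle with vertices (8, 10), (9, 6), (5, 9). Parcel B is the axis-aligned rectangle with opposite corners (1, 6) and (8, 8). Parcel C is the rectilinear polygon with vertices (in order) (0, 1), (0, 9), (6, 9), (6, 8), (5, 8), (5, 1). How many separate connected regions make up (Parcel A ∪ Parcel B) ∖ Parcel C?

1

(Parcel A ∪ Parcel B) ∖ Parcel C is a single connected region.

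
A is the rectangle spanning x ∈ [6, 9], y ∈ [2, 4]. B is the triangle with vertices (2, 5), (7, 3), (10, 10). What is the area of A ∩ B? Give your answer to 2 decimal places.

1.01

The intersection is the polygon with vertices (6,4), (7.429,4), (7,3), (6,3.4).
By the shoelace formula its area is 1.01.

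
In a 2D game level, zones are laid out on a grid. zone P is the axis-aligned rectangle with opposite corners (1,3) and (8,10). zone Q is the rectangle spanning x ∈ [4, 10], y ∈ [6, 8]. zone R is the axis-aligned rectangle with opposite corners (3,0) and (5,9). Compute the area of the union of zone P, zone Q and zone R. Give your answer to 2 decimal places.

By inclusion–exclusion:
Individual areas: |zone P| = 49, |zone Q| = 12, |zone R| = 18.
|zone P∩zone Q|: x∈[4,8], y∈[6,8] → 4·2 = 8.
|zone P∩zone R|: x∈[3,5], y∈[3,9] → 2·6 = 12.
|zone Q∩zone R|: x∈[4,5], y∈[6,8] → 1·2 = 2.
|zone P∩zone Q∩zone R| = 2.
|zone P ∪ zone Q ∪ zone R| = 79 − 22 + 2 = 59.00.

59.00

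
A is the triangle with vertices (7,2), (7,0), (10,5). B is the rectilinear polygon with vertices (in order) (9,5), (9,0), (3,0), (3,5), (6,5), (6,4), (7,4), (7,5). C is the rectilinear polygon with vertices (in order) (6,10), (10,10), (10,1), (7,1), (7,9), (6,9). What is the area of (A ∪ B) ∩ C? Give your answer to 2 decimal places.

The region (A ∪ B) ∩ C is the polygon with vertices (9,3.333), (9,1), (7,1), (7,4), (7,5), (9,5), (9,4), (10,5).
By the shoelace formula its area is 8.33.

8.33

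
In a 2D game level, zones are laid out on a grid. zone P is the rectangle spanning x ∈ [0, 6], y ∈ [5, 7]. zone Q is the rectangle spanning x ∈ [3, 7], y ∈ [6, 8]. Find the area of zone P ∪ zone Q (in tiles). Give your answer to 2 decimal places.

17.00

By inclusion–exclusion:
Individual areas: |zone P| = 12, |zone Q| = 8.
|zone P∩zone Q|: x∈[3,6], y∈[6,7] → 3·1 = 3.
|zone P ∪ zone Q| = 20 − 3 = 17.00.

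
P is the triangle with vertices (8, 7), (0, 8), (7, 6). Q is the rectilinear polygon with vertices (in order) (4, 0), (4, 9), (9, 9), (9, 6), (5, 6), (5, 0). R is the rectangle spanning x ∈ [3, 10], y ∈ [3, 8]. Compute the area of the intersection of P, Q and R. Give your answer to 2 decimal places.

The intersection is the polygon with vertices (7,6), (4,6.857), (4,7.5), (8,7).
By the shoelace formula its area is 3.21.

3.21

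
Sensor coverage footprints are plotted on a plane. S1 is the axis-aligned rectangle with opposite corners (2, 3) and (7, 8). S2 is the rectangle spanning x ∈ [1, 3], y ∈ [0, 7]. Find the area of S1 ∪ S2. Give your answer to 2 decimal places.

35.00

By inclusion–exclusion:
Individual areas: |S1| = 25, |S2| = 14.
|S1∩S2|: x∈[2,3], y∈[3,7] → 1·4 = 4.
|S1 ∪ S2| = 39 − 4 = 35.00.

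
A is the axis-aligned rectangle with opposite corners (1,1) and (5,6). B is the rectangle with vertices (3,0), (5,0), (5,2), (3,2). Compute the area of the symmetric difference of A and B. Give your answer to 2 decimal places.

20.00

|A∩B|: x∈[3,5], y∈[1,2] → 2·1 = 2.
|A △ B| = |A| + |B| − 2·|A∩B| = 20 + 4 − 4 = 20.00.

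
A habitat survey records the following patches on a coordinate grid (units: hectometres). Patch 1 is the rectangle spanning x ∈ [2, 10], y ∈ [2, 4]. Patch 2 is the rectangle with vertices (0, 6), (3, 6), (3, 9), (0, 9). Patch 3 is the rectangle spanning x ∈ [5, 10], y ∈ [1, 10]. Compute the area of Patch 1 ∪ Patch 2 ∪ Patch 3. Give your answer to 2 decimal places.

By inclusion–exclusion:
Individual areas: |Patch 1| = 16, |Patch 2| = 9, |Patch 3| = 45.
|Patch 1∩Patch 2| = 0 (no overlap).
|Patch 1∩Patch 3|: x∈[5,10], y∈[2,4] → 5·2 = 10.
|Patch 2∩Patch 3| = 0 (no overlap).
|Patch 1∩Patch 2∩Patch 3| = 0.
|Patch 1 ∪ Patch 2 ∪ Patch 3| = 70 − 10 + 0 = 60.00.

60.00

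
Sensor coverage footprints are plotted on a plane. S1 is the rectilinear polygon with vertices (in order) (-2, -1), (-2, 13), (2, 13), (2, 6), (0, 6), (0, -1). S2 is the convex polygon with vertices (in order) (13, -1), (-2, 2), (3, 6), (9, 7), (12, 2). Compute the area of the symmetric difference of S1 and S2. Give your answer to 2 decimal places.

103.50

|S1| = 42, |S2| = 65.5, |S1∩S2| = 2.
|S1 △ S2| = |S1| + |S2| − 2·|S1∩S2| = 42 + 65.5 − 4 = 103.50.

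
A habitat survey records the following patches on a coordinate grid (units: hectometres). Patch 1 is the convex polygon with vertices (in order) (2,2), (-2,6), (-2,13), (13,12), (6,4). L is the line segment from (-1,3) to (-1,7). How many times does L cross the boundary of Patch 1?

1

The segment meets the boundary at (-1,5).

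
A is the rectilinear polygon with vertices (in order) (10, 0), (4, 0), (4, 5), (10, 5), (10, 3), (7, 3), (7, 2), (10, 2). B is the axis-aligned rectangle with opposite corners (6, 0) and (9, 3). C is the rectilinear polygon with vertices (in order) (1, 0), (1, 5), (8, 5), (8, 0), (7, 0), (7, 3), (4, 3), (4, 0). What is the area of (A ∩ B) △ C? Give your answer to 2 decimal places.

29.00

|A ∩ B| = 7.
|(A ∩ B) ∩ C| = 2.
|(A ∩ B) △ C| = 7 + 26 − 4 = 29.00.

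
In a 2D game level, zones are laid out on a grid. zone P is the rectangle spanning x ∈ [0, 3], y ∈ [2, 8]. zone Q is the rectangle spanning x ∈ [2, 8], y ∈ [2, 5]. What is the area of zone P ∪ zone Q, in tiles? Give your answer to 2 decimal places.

33.00

By inclusion–exclusion:
Individual areas: |zone P| = 18, |zone Q| = 18.
|zone P∩zone Q|: x∈[2,3], y∈[2,5] → 1·3 = 3.
|zone P ∪ zone Q| = 36 − 3 = 33.00.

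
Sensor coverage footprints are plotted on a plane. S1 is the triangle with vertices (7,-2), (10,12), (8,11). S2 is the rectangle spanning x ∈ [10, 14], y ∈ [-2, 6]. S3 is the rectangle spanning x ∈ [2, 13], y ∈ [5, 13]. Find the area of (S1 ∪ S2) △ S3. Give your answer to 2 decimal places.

|S1 ∪ S2| = 44.5.
|(S1 ∪ S2) ∩ S3| = 12.1346.
|(S1 ∪ S2) △ S3| = 44.5 + 88 − 24.2692 = 108.23.

108.23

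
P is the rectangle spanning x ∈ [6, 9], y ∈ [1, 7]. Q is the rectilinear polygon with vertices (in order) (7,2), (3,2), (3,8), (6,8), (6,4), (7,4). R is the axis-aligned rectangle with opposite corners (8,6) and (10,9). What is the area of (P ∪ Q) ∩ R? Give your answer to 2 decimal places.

The region (P ∪ Q) ∩ R is the polygon with vertices (9,6), (8,6), (8,7), (9,7).
By the shoelace formula its area is 1.00.

1.00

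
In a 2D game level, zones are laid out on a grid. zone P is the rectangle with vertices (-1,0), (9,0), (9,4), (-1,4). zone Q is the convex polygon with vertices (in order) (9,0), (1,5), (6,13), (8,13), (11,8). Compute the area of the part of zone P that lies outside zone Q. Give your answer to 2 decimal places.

|zone P| = 40, |zone P∩zone Q| = 12.8.
|zone P ∖ zone Q| = |zone P| − |zone P∩zone Q| = 40 − 12.8 = 27.20.

27.20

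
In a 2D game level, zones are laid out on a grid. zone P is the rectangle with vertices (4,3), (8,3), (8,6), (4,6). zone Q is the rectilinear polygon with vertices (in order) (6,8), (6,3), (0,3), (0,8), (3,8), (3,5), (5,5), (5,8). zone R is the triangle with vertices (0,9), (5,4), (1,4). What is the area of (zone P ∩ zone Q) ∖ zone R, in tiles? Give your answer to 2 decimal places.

4.50

|zone P ∩ zone Q| = 5.
|(zone P ∩ zone Q) ∩ zone R| = 0.5.
|(zone P ∩ zone Q) ∖ zone R| = 5 − 0.5 = 4.50.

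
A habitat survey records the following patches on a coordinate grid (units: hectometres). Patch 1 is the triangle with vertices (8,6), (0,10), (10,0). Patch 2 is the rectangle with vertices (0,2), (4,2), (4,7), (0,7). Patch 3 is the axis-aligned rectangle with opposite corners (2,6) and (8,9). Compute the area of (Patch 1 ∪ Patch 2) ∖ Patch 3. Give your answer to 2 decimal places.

31.00

|Patch 1 ∪ Patch 2| = 39.5.
|(Patch 1 ∪ Patch 2) ∩ Patch 3| = 8.5.
|(Patch 1 ∪ Patch 2) ∖ Patch 3| = 39.5 − 8.5 = 31.00.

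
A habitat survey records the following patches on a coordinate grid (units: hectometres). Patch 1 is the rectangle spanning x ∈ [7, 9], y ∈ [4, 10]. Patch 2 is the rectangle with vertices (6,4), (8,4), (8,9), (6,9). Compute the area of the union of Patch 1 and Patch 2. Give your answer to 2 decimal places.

By inclusion–exclusion:
Individual areas: |Patch 1| = 12, |Patch 2| = 10.
|Patch 1∩Patch 2|: x∈[7,8], y∈[4,9] → 1·5 = 5.
|Patch 1 ∪ Patch 2| = 22 − 5 = 17.00.

17.00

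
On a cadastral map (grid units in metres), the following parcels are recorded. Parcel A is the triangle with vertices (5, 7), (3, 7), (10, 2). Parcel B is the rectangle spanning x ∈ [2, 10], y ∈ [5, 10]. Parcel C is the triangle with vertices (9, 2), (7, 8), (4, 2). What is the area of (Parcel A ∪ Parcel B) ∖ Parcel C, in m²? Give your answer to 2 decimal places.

36.53

|Parcel A ∪ Parcel B| = 41.8.
|(Parcel A ∪ Parcel B) ∩ Parcel C| = 5.2688.
|(Parcel A ∪ Parcel B) ∖ Parcel C| = 41.8 − 5.2688 = 36.53.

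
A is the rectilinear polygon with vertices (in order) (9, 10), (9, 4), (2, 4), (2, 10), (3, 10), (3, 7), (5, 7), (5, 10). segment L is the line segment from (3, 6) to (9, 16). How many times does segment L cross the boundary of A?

3

The segment meets the boundary at (5.4,10), (5,9.333), (3.6,7).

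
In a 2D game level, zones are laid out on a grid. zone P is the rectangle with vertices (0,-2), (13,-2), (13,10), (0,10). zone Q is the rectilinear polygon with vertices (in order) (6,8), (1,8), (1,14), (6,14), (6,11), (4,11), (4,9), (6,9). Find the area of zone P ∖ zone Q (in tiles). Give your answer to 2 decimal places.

|zone P| = 156, |zone P∩zone Q| = 8.
|zone P ∖ zone Q| = |zone P| − |zone P∩zone Q| = 156 − 8 = 148.00.

148.00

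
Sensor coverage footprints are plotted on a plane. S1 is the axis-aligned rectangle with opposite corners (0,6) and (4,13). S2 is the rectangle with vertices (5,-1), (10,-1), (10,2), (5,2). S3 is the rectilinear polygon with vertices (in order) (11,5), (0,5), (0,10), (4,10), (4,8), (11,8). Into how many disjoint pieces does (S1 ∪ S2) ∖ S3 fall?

2

(S1 ∪ S2) ∖ S3 splits into 2 disjoint pieces (area 12, area 15).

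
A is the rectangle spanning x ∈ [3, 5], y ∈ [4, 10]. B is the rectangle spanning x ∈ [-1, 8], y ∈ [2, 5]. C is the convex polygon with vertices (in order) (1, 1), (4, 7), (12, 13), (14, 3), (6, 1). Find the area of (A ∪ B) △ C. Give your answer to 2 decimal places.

|A ∪ B| = 37.
|(A ∪ B) ∩ C| = 20.625.
|(A ∪ B) △ C| = 37 + 87 − 41.25 = 82.75.

82.75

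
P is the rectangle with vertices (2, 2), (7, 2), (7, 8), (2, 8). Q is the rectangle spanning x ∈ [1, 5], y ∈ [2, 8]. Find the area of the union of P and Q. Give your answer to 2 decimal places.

36.00

By inclusion–exclusion:
Individual areas: |P| = 30, |Q| = 24.
|P∩Q|: x∈[2,5], y∈[2,8] → 3·6 = 18.
|P ∪ Q| = 54 − 18 = 36.00.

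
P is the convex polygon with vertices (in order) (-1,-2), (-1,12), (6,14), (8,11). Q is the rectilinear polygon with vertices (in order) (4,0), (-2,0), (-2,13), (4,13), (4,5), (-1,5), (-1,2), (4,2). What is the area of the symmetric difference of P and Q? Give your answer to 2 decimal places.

53.73

|P| = 75.5, |Q| = 63, |P∩Q| = 42.3868.
|P △ Q| = |P| + |Q| − 2·|P∩Q| = 75.5 + 63 − 84.7735 = 53.73.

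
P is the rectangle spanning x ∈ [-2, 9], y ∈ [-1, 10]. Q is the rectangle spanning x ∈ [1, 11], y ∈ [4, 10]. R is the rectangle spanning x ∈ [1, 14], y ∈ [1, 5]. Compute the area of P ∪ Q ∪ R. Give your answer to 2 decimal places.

151.00

By inclusion–exclusion:
Individual areas: |P| = 121, |Q| = 60, |R| = 52.
|P∩Q|: x∈[1,9], y∈[4,10] → 8·6 = 48.
|P∩R|: x∈[1,9], y∈[1,5] → 8·4 = 32.
|Q∩R|: x∈[1,11], y∈[4,5] → 10·1 = 10.
|P∩Q∩R| = 8.
|P ∪ Q ∪ R| = 233 − 90 + 8 = 151.00.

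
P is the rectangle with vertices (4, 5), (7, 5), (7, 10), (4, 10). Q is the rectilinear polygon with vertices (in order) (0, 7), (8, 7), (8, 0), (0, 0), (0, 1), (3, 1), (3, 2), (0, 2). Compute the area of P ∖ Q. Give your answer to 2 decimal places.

9.00

|P| = 15, |P∩Q| = 6.
|P ∖ Q| = |P| − |P∩Q| = 15 − 6 = 9.00.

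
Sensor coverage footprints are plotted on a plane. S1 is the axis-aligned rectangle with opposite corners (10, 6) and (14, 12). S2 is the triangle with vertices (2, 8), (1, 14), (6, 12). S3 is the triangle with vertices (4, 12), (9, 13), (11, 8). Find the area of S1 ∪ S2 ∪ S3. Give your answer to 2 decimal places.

49.54

By inclusion–exclusion:
Individual areas: |S1| = 24, |S2| = 14, |S3| = 13.5.
|S1∩S2| = 0.
|S1∩S3| = 0.9643.
|S2∩S3| = 0.9939.
|S1∩S2∩S3| = 0.
|S1 ∪ S2 ∪ S3| = 51.5 − 1.9582 + 0 = 49.54.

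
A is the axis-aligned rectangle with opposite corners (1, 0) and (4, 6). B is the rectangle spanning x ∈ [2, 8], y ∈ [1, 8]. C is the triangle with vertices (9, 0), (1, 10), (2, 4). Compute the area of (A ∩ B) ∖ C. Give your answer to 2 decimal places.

4.86

|A ∩ B| = 10.
|(A ∩ B) ∩ C| = 5.1429.
|(A ∩ B) ∖ C| = 10 − 5.1429 = 4.86.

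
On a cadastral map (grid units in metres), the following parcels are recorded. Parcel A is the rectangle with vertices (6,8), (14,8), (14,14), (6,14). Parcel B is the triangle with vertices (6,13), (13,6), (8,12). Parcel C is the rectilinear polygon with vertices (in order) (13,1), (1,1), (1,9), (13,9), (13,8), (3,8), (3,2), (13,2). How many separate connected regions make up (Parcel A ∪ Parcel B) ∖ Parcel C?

(Parcel A ∪ Parcel B) ∖ Parcel C splits into 2 disjoint pieces (area 41, area 0.3333).

2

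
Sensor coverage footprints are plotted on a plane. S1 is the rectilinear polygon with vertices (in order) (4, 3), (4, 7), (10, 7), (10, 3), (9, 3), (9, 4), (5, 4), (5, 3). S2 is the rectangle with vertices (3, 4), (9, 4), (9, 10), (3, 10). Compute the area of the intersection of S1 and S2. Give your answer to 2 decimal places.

The intersection is the polygon with vertices (4,7), (9,7), (9,4), (5,4), (4,4).
By the shoelace formula its area is 15.00.

15.00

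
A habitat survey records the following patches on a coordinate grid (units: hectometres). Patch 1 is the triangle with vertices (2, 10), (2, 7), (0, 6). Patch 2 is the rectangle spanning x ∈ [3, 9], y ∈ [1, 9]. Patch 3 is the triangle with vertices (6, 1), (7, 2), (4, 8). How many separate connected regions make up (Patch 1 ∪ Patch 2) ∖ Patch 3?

(Patch 1 ∪ Patch 2) ∖ Patch 3 splits into 2 disjoint pieces (area 3, area 43.5).

2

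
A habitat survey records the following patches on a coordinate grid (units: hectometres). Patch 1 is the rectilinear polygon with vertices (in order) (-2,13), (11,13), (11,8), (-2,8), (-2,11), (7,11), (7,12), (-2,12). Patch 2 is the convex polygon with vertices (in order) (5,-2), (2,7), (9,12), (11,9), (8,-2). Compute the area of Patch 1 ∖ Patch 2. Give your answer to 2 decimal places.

39.94

|Patch 1| = 56, |Patch 1∩Patch 2| = 16.0636.
|Patch 1 ∖ Patch 2| = |Patch 1| − |Patch 1∩Patch 2| = 56 − 16.0636 = 39.94.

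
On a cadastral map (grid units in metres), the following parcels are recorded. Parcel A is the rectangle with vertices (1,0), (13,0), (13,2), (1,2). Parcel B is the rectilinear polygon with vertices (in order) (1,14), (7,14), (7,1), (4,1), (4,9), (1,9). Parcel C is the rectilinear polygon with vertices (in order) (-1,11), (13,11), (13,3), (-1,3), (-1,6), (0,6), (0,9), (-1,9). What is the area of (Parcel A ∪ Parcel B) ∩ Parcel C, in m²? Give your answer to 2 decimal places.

The region (Parcel A ∪ Parcel B) ∩ Parcel C is the polygon with vertices (4,9), (1,9), (1,11), (7,11), (7,3), (4,3).
By the shoelace formula its area is 30.00.

30.00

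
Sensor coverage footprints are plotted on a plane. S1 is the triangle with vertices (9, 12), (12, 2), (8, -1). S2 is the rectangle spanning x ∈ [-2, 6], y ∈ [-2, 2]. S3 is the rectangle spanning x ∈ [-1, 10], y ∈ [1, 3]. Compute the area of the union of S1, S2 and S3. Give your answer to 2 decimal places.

By inclusion–exclusion:
Individual areas: |S1| = 24.5, |S2| = 32, |S3| = 22.
|S1∩S2| = 0.
|S1∩S3| = 3.5385.
|S2∩S3|: x∈[-1,6], y∈[1,2] → 7·1 = 7.
|S1∩S2∩S3| = 0.
|S1 ∪ S2 ∪ S3| = 78.5 − 10.5385 + 0 = 67.96.

67.96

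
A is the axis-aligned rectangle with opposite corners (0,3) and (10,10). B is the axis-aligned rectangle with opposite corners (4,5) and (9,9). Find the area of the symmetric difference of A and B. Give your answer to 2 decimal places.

50.00

|A∩B|: x∈[4,9], y∈[5,9] → 5·4 = 20.
|A △ B| = |A| + |B| − 2·|A∩B| = 70 + 20 − 40 = 50.00.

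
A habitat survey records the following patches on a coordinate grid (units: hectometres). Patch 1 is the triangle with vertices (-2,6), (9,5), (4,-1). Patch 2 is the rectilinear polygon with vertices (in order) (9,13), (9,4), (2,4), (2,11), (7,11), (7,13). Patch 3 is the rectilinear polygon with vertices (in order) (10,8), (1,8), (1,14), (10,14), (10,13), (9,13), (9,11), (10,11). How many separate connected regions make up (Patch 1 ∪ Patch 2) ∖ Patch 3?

(Patch 1 ∪ Patch 2) ∖ Patch 3 is a single connected region.

1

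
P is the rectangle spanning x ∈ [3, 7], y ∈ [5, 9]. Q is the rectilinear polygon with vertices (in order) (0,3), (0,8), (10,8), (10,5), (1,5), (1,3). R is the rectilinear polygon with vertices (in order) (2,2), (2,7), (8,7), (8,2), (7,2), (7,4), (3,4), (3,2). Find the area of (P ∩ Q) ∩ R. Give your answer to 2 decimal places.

8.00

The region (P ∩ Q) ∩ R is the polygon with vertices (3,5), (3,7), (7,7), (7,5).
By the shoelace formula its area is 8.00.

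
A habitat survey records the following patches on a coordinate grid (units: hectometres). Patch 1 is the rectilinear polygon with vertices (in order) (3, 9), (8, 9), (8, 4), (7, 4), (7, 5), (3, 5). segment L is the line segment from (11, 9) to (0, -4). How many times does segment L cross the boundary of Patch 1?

2

The segment meets the boundary at (7,4.273), (8,5.455).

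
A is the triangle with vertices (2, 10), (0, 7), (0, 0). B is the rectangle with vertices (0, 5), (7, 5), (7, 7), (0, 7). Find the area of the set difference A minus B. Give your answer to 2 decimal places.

4.60

|A| = 7, |A∩B| = 2.4.
|A ∖ B| = |A| − |A∩B| = 7 − 2.4 = 4.60.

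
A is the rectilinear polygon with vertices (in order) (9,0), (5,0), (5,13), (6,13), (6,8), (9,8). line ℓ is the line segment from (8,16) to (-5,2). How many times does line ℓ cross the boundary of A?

2

The segment meets the boundary at (5.214,13), (5,12.769).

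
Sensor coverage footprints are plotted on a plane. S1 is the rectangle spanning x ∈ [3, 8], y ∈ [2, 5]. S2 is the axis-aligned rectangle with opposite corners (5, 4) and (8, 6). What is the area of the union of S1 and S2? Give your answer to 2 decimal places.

By inclusion–exclusion:
Individual areas: |S1| = 15, |S2| = 6.
|S1∩S2|: x∈[5,8], y∈[4,5] → 3·1 = 3.
|S1 ∪ S2| = 21 − 3 = 18.00.

18.00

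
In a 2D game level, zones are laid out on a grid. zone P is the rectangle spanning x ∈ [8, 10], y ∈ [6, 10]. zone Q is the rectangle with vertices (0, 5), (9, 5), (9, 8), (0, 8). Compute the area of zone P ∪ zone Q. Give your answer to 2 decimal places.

By inclusion–exclusion:
Individual areas: |zone P| = 8, |zone Q| = 27.
|zone P∩zone Q|: x∈[8,9], y∈[6,8] → 1·2 = 2.
|zone P ∪ zone Q| = 35 − 2 = 33.00.

33.00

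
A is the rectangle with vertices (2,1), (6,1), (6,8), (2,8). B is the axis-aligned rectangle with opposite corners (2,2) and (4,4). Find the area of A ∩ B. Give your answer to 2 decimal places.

4.00

|A∩B|: x∈[2,4], y∈[2,4] → 2·2 = 4.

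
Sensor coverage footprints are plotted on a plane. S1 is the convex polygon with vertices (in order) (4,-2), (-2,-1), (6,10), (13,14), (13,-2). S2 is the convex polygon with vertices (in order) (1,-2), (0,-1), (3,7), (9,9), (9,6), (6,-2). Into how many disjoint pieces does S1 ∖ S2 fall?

S1 ∖ S2 splits into 2 disjoint pieces (area 6.0774, area 80.42).

2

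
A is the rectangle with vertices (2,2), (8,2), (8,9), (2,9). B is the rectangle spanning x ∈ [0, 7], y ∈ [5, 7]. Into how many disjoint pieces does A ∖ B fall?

A ∖ B is a single connected region.

1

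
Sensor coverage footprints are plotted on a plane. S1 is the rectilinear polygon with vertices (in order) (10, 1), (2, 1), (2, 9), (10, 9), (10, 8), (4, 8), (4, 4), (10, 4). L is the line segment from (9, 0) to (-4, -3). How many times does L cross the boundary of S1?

The segment lies entirely outside S1 and never meets its boundary.

0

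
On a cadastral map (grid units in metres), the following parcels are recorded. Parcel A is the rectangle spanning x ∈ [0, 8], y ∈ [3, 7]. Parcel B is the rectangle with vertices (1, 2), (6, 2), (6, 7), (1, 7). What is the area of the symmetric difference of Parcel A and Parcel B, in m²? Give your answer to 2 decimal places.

|Parcel A∩Parcel B|: x∈[1,6], y∈[3,7] → 5·4 = 20.
|Parcel A △ Parcel B| = |Parcel A| + |Parcel B| − 2·|Parcel A∩Parcel B| = 32 + 25 − 40 = 17.00.

17.00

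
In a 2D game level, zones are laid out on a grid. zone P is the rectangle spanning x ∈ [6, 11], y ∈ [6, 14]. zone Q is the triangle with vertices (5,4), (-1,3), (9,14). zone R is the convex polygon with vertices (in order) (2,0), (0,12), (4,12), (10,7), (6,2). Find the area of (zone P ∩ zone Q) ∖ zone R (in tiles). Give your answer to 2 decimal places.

4.10

|zone P ∩ zone Q| = 6.3.
|(zone P ∩ zone Q) ∩ zone R| = 2.2042.
|(zone P ∩ zone Q) ∖ zone R| = 6.3 − 2.2042 = 4.10.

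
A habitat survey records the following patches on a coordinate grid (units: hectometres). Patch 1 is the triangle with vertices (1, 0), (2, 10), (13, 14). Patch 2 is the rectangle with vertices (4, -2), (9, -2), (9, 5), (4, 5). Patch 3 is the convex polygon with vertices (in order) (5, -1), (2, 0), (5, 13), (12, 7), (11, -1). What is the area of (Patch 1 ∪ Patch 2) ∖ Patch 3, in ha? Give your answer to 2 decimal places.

|Patch 1 ∪ Patch 2| = 87.0357.
|(Patch 1 ∪ Patch 2) ∩ Patch 3| = 55.039.
|(Patch 1 ∪ Patch 2) ∖ Patch 3| = 87.0357 − 55.039 = 32.00.

32.00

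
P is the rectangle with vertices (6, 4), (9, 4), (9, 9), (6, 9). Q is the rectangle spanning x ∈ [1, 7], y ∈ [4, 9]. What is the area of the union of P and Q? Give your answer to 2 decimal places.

40.00

By inclusion–exclusion:
Individual areas: |P| = 15, |Q| = 30.
|P∩Q|: x∈[6,7], y∈[4,9] → 1·5 = 5.
|P ∪ Q| = 45 − 5 = 40.00.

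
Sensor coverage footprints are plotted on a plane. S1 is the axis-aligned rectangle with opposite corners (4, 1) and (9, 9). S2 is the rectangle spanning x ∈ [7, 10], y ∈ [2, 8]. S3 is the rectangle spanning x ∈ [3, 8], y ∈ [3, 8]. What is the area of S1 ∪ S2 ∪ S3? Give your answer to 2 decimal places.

By inclusion–exclusion:
Individual areas: |S1| = 40, |S2| = 18, |S3| = 25.
|S1∩S2|: x∈[7,9], y∈[2,8] → 2·6 = 12.
|S1∩S3|: x∈[4,8], y∈[3,8] → 4·5 = 20.
|S2∩S3|: x∈[7,8], y∈[3,8] → 1·5 = 5.
|S1∩S2∩S3| = 5.
|S1 ∪ S2 ∪ S3| = 83 − 37 + 5 = 51.00.

51.00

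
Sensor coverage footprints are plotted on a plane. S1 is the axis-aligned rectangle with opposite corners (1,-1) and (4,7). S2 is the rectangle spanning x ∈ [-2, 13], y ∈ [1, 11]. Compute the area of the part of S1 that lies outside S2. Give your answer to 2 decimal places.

|S1∩S2|: x∈[1,4], y∈[1,7] → 3·6 = 18.
|S1| = 24.
|S1 ∖ S2| = |S1| − |S1∩S2| = 24 − 18 = 6.00.

6.00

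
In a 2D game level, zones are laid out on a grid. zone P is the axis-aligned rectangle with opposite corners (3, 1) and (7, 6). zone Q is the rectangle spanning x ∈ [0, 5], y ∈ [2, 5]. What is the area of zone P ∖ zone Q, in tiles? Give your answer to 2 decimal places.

|zone P∩zone Q|: x∈[3,5], y∈[2,5] → 2·3 = 6.
|zone P| = 20.
|zone P ∖ zone Q| = |zone P| − |zone P∩zone Q| = 20 − 6 = 14.00.

14.00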